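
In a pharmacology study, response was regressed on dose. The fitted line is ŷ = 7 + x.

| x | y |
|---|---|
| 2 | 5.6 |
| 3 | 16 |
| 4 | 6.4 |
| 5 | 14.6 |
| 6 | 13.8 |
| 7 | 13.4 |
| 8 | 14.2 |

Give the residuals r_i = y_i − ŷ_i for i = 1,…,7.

x=2: ŷ = 7 + 2 = 9; r = 5.6 − 9 = -3.4
x=3: ŷ = 7 + 3 = 10; r = 16 − 10 = 6
x=4: ŷ = 7 + 4 = 11; r = 6.4 − 11 = -4.6
x=5: ŷ = 7 + 5 = 12; r = 14.6 − 12 = 2.6
x=6: ŷ = 7 + 6 = 13; r = 13.8 − 13 = 0.8
x=7: ŷ = 7 + 7 = 14; r = 13.4 − 14 = -0.6
x=8: ŷ = 7 + 8 = 15; r = 14.2 − 15 = -0.8

-3.4, 6, -4.6, 2.6, 0.8, -0.6, -0.8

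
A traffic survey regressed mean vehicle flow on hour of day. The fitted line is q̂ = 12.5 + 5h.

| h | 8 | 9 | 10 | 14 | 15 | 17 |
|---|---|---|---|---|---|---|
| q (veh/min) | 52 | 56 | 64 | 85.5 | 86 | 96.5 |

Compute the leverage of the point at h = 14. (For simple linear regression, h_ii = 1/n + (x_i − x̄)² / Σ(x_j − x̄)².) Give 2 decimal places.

h̄ = (8 + 9 + 10 + 14 + 15 + 17)/6 = 12.1667
Σ(h − h̄)² = 17.3611 + 10.0278 + 4.69444 + 3.36111 + 8.02778 + 23.3611 = 66.8333
h = 1/6 + (1.83333)²/66.8333 = 0.166667 + 0.0502909 = 0.22

h = 0.22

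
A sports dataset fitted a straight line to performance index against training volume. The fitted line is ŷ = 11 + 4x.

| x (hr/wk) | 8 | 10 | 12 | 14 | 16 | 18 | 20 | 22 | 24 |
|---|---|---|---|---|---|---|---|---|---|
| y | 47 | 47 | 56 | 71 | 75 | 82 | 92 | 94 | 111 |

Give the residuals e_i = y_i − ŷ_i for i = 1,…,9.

4, -4, -3, 4, 0, -1, 1, -5, 4

x=8: ŷ = 11 + 4·8 = 43; e = 47 − 43 = 4
x=10: ŷ = 11 + 4·10 = 51; e = 47 − 51 = -4
x=12: ŷ = 11 + 4·12 = 59; e = 56 − 59 = -3
x=14: ŷ = 11 + 4·14 = 67; e = 71 − 67 = 4
x=16: ŷ = 11 + 4·16 = 75; e = 75 − 75 = 0
x=18: ŷ = 11 + 4·18 = 83; e = 82 − 83 = -1
x=20: ŷ = 11 + 4·20 = 91; e = 92 − 91 = 1
x=22: ŷ = 11 + 4·22 = 99; e = 94 − 99 = -5
x=24: ŷ = 11 + 4·24 = 107; e = 111 − 107 = 4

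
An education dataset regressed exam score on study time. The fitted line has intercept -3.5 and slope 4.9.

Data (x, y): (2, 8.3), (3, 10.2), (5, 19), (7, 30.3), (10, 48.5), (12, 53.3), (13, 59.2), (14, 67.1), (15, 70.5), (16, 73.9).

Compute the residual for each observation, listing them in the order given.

x=2: ŷ = -3.5 + 4.9·2 = 6.3; r = 8.3 − 6.3 = 2
x=3: ŷ = -3.5 + 4.9·3 = 11.2; r = 10.2 − 11.2 = -1
x=5: ŷ = -3.5 + 4.9·5 = 21; r = 19 − 21 = -2
x=7: ŷ = -3.5 + 4.9·7 = 30.8; r = 30.3 − 30.8 = -0.5
x=10: ŷ = -3.5 + 4.9·10 = 45.5; r = 48.5 − 45.5 = 3
x=12: ŷ = -3.5 + 4.9·12 = 55.3; r = 53.3 − 55.3 = -2
x=13: ŷ = -3.5 + 4.9·13 = 60.2; r = 59.2 − 60.2 = -1
x=14: ŷ = -3.5 + 4.9·14 = 65.1; r = 67.1 − 65.1 = 2
x=15: ŷ = -3.5 + 4.9·15 = 70; r = 70.5 − 70 = 0.5
x=16: ŷ = -3.5 + 4.9·16 = 74.9; r = 73.9 − 74.9 = -1

2, -1, -2, -0.5, 3, -2, -1, 2, 0.5, -1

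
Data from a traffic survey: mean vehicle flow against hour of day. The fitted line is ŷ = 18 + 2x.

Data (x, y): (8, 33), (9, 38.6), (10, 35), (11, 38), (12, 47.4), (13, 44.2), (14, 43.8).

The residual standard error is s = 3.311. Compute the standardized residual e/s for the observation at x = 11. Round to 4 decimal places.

ŷ = 18 + 2·11 = 40
e = 38 − 40 = -2
e/s = -2 / 3.311 = -0.6040

-0.6040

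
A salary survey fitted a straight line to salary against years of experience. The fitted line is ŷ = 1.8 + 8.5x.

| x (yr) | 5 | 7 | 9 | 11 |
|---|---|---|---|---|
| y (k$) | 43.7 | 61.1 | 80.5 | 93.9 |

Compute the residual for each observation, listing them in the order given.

-0.6, -0.2, 2.2, -1.4

x=5: ŷ = 1.8 + 8.5·5 = 44.3; e = 43.7 − 44.3 = -0.6
x=7: ŷ = 1.8 + 8.5·7 = 61.3; e = 61.1 − 61.3 = -0.2
x=9: ŷ = 1.8 + 8.5·9 = 78.3; e = 80.5 − 78.3 = 2.2
x=11: ŷ = 1.8 + 8.5·11 = 95.3; e = 93.9 − 95.3 = -1.4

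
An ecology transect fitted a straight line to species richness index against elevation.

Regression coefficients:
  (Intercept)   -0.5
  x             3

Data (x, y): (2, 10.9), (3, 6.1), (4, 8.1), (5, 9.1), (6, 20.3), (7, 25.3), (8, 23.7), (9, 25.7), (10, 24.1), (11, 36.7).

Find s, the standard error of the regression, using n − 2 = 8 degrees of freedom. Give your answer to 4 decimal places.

s = 4.3875

x=2: ŷ = -0.5 + 3·2 = 5.5; r = 10.9 − 5.5 = 5.4
x=3: ŷ = -0.5 + 3·3 = 8.5; r = 6.1 − 8.5 = -2.4
x=4: ŷ = -0.5 + 3·4 = 11.5; r = 8.1 − 11.5 = -3.4
x=5: ŷ = -0.5 + 3·5 = 14.5; r = 9.1 − 14.5 = -5.4
x=6: ŷ = -0.5 + 3·6 = 17.5; r = 20.3 − 17.5 = 2.8
x=7: ŷ = -0.5 + 3·7 = 20.5; r = 25.3 − 20.5 = 4.8
x=8: ŷ = -0.5 + 3·8 = 23.5; r = 23.7 − 23.5 = 0.2
x=9: ŷ = -0.5 + 3·9 = 26.5; r = 25.7 − 26.5 = -0.8
x=10: ŷ = -0.5 + 3·10 = 29.5; r = 24.1 − 29.5 = -5.4
x=11: ŷ = -0.5 + 3·11 = 32.5; r = 36.7 − 32.5 = 4.2
SSE = 29.16 + 5.76 + 11.56 + 29.16 + 7.84 + 23.04 + 0.04 + 0.64 + 29.16 + 17.64 = 154
s = √(154/8) = √19.25 ≈ 4.3875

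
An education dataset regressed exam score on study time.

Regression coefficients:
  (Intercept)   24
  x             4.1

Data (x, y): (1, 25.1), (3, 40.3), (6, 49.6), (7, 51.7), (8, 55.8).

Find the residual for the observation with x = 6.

ŷ = 24 + 4.1·6 = 48.6
r = 49.6 − 48.6 = 1

r = 1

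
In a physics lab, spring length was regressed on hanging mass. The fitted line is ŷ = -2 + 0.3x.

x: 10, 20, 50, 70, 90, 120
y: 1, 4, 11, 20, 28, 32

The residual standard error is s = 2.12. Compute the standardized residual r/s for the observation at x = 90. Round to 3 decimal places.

1.415

ŷ = -2 + 0.3·90 = 25
r = 28 − 25 = 3
r/s = 3 / 2.12 = 1.415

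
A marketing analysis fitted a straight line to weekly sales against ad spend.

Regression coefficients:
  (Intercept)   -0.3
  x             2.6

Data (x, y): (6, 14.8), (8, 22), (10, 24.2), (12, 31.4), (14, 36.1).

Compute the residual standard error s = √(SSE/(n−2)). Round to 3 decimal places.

s = 1.291

x=6: ŷ = -0.3 + 2.6·6 = 15.3; e = 14.8 − 15.3 = -0.5
x=8: ŷ = -0.3 + 2.6·8 = 20.5; e = 22 − 20.5 = 1.5
x=10: ŷ = -0.3 + 2.6·10 = 25.7; e = 24.2 − 25.7 = -1.5
x=12: ŷ = -0.3 + 2.6·12 = 30.9; e = 31.4 − 30.9 = 0.5
x=14: ŷ = -0.3 + 2.6·14 = 36.1; e = 36.1 − 36.1 = 0
SSE = 0.25 + 2.25 + 2.25 + 0.25 + 0 = 5
s = √(5/3) = √1.66667 ≈ 1.291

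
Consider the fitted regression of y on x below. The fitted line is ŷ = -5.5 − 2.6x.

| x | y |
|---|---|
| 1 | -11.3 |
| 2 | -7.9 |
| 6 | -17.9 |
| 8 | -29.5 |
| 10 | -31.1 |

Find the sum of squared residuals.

x=1: ŷ = -5.5 − 2.6·1 = -8.1; r = -11.3 − (-8.1) = -3.2
x=2: ŷ = -5.5 − 2.6·2 = -10.7; r = -7.9 − (-10.7) = 2.8
x=6: ŷ = -5.5 − 2.6·6 = -21.1; r = -17.9 − (-21.1) = 3.2
x=8: ŷ = -5.5 − 2.6·8 = -26.3; r = -29.5 − (-26.3) = -3.2
x=10: ŷ = -5.5 − 2.6·10 = -31.5; r = -31.1 − (-31.5) = 0.4
SSE = 10.24 + 7.84 + 10.24 + 10.24 + 0.16 = 38.72

SSE = 38.72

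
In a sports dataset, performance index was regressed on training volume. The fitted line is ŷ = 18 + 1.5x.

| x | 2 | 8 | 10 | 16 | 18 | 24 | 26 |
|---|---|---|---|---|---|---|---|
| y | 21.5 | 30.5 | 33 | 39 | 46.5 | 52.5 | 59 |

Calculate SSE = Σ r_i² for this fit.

x=2: ŷ = 18 + 1.5·2 = 21; r = 21.5 − 21 = 0.5
x=8: ŷ = 18 + 1.5·8 = 30; r = 30.5 − 30 = 0.5
x=10: ŷ = 18 + 1.5·10 = 33; r = 33 − 33 = 0
x=16: ŷ = 18 + 1.5·16 = 42; r = 39 − 42 = -3
x=18: ŷ = 18 + 1.5·18 = 45; r = 46.5 − 45 = 1.5
x=24: ŷ = 18 + 1.5·24 = 54; r = 52.5 − 54 = -1.5
x=26: ŷ = 18 + 1.5·26 = 57; r = 59 − 57 = 2
SSE = 0.25 + 0.25 + 0 + 9 + 2.25 + 2.25 + 4 = 18

SSE = 18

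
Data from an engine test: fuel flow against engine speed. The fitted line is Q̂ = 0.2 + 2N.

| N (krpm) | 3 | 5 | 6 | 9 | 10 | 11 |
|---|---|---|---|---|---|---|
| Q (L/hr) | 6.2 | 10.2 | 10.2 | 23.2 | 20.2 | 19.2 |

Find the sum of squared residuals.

SSE = 38

N=3: Q̂ = 0.2 + 2·3 = 6.2; r = 6.2 − 6.2 = 0
N=5: Q̂ = 0.2 + 2·5 = 10.2; r = 10.2 − 10.2 = 0
N=6: Q̂ = 0.2 + 2·6 = 12.2; r = 10.2 − 12.2 = -2
N=9: Q̂ = 0.2 + 2·9 = 18.2; r = 23.2 − 18.2 = 5
N=10: Q̂ = 0.2 + 2·10 = 20.2; r = 20.2 − 20.2 = 0
N=11: Q̂ = 0.2 + 2·11 = 22.2; r = 19.2 − 22.2 = -3
SSE = 0 + 0 + 4 + 25 + 0 + 9 = 38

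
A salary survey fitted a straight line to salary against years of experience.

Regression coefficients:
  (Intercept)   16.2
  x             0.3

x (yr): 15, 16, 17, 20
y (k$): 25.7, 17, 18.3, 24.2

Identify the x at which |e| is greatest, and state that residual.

x = 15, e = 5

x=15: ŷ = 16.2 + 0.3·15 = 20.7; e = 25.7 − 20.7 = 5
x=16: ŷ = 16.2 + 0.3·16 = 21; e = 17 − 21 = -4
x=17: ŷ = 16.2 + 0.3·17 = 21.3; e = 18.3 − 21.3 = -3
x=20: ŷ = 16.2 + 0.3·20 = 22.2; e = 24.2 − 22.2 = 2
Largest |e| is 5 at x = 15, residual 5.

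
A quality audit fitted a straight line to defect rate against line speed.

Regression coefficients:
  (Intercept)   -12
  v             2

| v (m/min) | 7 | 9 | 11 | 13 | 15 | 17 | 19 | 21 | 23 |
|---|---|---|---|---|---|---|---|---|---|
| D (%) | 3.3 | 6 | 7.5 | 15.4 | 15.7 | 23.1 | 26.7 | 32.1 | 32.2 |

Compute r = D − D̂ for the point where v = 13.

D̂ = -12 + 2·13 = 14
r = 15.4 − 14 = 1.4

r = 1.4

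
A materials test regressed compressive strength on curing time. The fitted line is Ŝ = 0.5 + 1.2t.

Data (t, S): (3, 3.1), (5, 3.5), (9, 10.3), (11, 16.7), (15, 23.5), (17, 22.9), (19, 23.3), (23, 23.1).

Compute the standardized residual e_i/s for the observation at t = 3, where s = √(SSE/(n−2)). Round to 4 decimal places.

t=3: Ŝ = 0.5 + 1.2·3 = 4.1; e = 3.1 − 4.1 = -1
t=5: Ŝ = 0.5 + 1.2·5 = 6.5; e = 3.5 − 6.5 = -3
t=9: Ŝ = 0.5 + 1.2·9 = 11.3; e = 10.3 − 11.3 = -1
t=11: Ŝ = 0.5 + 1.2·11 = 13.7; e = 16.7 − 13.7 = 3
t=15: Ŝ = 0.5 + 1.2·15 = 18.5; e = 23.5 − 18.5 = 5
t=17: Ŝ = 0.5 + 1.2·17 = 20.9; e = 22.9 − 20.9 = 2
t=19: Ŝ = 0.5 + 1.2·19 = 23.3; e = 23.3 − 23.3 = 0
t=23: Ŝ = 0.5 + 1.2·23 = 28.1; e = 23.1 − 28.1 = -5
SSE = 1 + 9 + 1 + 9 + 25 + 4 + 0 + 25 = 74
s = √(74/6) = 3.51188
e/s = -1 / 3.51188 = -0.2847

-0.2847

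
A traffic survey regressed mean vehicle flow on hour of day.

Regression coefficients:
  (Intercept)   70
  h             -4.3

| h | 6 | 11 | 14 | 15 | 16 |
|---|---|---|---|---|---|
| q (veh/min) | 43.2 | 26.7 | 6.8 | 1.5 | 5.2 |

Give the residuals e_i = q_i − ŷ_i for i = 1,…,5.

-1, 4, -3, -4, 4

h=6: ŷ = 70 − 4.3·6 = 44.2; e = 43.2 − 44.2 = -1
h=11: ŷ = 70 − 4.3·11 = 22.7; e = 26.7 − 22.7 = 4
h=14: ŷ = 70 − 4.3·14 = 9.8; e = 6.8 − 9.8 = -3
h=15: ŷ = 70 − 4.3·15 = 5.5; e = 1.5 − 5.5 = -4
h=16: ŷ = 70 − 4.3·16 = 1.2; e = 5.2 − 1.2 = 4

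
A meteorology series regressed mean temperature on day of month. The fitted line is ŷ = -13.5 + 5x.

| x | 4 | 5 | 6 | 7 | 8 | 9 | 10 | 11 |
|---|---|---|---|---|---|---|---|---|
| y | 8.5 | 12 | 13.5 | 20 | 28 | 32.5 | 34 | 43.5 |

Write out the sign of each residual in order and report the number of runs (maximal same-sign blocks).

x=4: ŷ = -13.5 + 5·4 = 6.5; r = 8.5 − 6.5 = 2
x=5: ŷ = -13.5 + 5·5 = 11.5; r = 12 − 11.5 = 0.5
x=6: ŷ = -13.5 + 5·6 = 16.5; r = 13.5 − 16.5 = -3
x=7: ŷ = -13.5 + 5·7 = 21.5; r = 20 − 21.5 = -1.5
x=8: ŷ = -13.5 + 5·8 = 26.5; r = 28 − 26.5 = 1.5
x=9: ŷ = -13.5 + 5·9 = 31.5; r = 32.5 − 31.5 = 1
x=10: ŷ = -13.5 + 5·10 = 36.5; r = 34 − 36.5 = -2.5
x=11: ŷ = -13.5 + 5·11 = 41.5; r = 43.5 − 41.5 = 2
Signs: + + − − + + − +
Runs: +×2, −×2, +×2, −×1, +×1 → 5

5 runs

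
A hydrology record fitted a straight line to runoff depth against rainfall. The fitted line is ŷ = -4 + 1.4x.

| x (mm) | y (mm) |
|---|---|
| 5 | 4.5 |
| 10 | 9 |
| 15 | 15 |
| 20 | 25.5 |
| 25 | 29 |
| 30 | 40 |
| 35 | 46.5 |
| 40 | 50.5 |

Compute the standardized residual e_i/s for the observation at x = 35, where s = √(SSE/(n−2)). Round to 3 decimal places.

x=5: ŷ = -4 + 1.4·5 = 3; e = 4.5 − 3 = 1.5
x=10: ŷ = -4 + 1.4·10 = 10; e = 9 − 10 = -1
x=15: ŷ = -4 + 1.4·15 = 17; e = 15 − 17 = -2
x=20: ŷ = -4 + 1.4·20 = 24; e = 25.5 − 24 = 1.5
x=25: ŷ = -4 + 1.4·25 = 31; e = 29 − 31 = -2
x=30: ŷ = -4 + 1.4·30 = 38; e = 40 − 38 = 2
x=35: ŷ = -4 + 1.4·35 = 45; e = 46.5 − 45 = 1.5
x=40: ŷ = -4 + 1.4·40 = 52; e = 50.5 − 52 = -1.5
SSE = 2.25 + 1 + 4 + 2.25 + 4 + 4 + 2.25 + 2.25 = 22
s = √(22/6) = 1.91485
e/s = 1.5 / 1.91485 = 0.783

0.783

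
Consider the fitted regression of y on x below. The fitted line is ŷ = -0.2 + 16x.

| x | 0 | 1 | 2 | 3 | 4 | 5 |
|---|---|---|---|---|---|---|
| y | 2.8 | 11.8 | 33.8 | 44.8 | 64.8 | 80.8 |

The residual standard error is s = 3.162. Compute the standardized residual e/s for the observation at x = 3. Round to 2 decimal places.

-0.95

ŷ = -0.2 + 16·3 = 47.8
e = 44.8 − 47.8 = -3
e/s = -3 / 3.162 = -0.95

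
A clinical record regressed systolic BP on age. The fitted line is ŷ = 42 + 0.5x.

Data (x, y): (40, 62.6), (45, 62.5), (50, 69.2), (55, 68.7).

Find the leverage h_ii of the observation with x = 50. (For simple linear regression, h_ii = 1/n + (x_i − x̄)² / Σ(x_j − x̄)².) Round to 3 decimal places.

x̄ = (40 + 45 + 50 + 55)/4 = 47.5
Σ(x − x̄)² = 56.25 + 6.25 + 6.25 + 56.25 = 125
h = 1/4 + (2.5)²/125 = 0.25 + 0.05 = 0.300

h = 0.300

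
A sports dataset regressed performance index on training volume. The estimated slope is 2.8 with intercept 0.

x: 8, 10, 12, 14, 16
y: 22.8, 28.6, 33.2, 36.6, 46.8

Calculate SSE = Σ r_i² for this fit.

SSE = 11.44

x=8: ŷ = 2.8·8 = 22.4; r = 22.8 − 22.4 = 0.4
x=10: ŷ = 2.8·10 = 28; r = 28.6 − 28 = 0.6
x=12: ŷ = 2.8·12 = 33.6; r = 33.2 − 33.6 = -0.4
x=14: ŷ = 2.8·14 = 39.2; r = 36.6 − 39.2 = -2.6
x=16: ŷ = 2.8·16 = 44.8; r = 46.8 − 44.8 = 2
SSE = 0.16 + 0.36 + 0.16 + 6.76 + 4 = 11.44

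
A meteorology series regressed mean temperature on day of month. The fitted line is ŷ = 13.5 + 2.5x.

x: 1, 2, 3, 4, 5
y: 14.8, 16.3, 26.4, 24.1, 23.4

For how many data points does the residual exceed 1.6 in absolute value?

3

x=1: ŷ = 13.5 + 2.5·1 = 16; e = 14.8 − 16 = -1.2
x=2: ŷ = 13.5 + 2.5·2 = 18.5; e = 16.3 − 18.5 = -2.2
x=3: ŷ = 13.5 + 2.5·3 = 21; e = 26.4 − 21 = 5.4
x=4: ŷ = 13.5 + 2.5·4 = 23.5; e = 24.1 − 23.5 = 0.6
x=5: ŷ = 13.5 + 2.5·5 = 26; e = 23.4 − 26 = -2.6
|e| > 1.6: x=2 (|e|=2.2), x=3 (|e|=5.4), x=5 (|e|=2.6) → 3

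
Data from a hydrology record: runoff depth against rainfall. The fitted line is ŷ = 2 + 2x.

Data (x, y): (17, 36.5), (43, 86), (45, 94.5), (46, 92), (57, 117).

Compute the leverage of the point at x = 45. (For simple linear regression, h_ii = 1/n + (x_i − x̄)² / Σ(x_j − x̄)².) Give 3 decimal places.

x̄ = (17 + 43 + 45 + 46 + 57)/5 = 41.6
Σ(x − x̄)² = 605.16 + 1.96 + 11.56 + 19.36 + 237.16 = 875.2
h = 1/5 + (3.4)²/875.2 = 0.2 + 0.0132084 = 0.213

h = 0.213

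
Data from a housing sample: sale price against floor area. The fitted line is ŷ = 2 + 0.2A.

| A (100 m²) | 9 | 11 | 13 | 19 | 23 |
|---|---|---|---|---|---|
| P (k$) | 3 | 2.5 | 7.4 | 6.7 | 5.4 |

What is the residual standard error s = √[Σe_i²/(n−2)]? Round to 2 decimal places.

A=9: ŷ = 2 + 0.2·9 = 3.8; e = 3 − 3.8 = -0.8
A=11: ŷ = 2 + 0.2·11 = 4.2; e = 2.5 − 4.2 = -1.7
A=13: ŷ = 2 + 0.2·13 = 4.6; e = 7.4 − 4.6 = 2.8
A=19: ŷ = 2 + 0.2·19 = 5.8; e = 6.7 − 5.8 = 0.9
A=23: ŷ = 2 + 0.2·23 = 6.6; e = 5.4 − 6.6 = -1.2
SSE = 0.64 + 2.89 + 7.84 + 0.81 + 1.44 = 13.62
s = √(13.62/3) = √4.54 ≈ 2.13

s = 2.13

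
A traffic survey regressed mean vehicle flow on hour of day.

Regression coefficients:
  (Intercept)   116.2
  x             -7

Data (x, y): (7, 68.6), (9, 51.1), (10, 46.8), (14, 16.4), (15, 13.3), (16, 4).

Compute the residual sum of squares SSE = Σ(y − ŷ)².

x=7: ŷ = 116.2 − 7·7 = 67.2; r = 68.6 − 67.2 = 1.4
x=9: ŷ = 116.2 − 7·9 = 53.2; r = 51.1 − 53.2 = -2.1
x=10: ŷ = 116.2 − 7·10 = 46.2; r = 46.8 − 46.2 = 0.6
x=14: ŷ = 116.2 − 7·14 = 18.2; r = 16.4 − 18.2 = -1.8
x=15: ŷ = 116.2 − 7·15 = 11.2; r = 13.3 − 11.2 = 2.1
x=16: ŷ = 116.2 − 7·16 = 4.2; r = 4 − 4.2 = -0.2
SSE = 1.96 + 4.41 + 0.36 + 3.24 + 4.41 + 0.04 = 14.42

SSE = 14.42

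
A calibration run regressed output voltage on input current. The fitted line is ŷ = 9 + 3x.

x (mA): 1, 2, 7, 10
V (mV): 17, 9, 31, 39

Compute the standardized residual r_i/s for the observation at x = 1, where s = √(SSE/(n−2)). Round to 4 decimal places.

0.8980

x=1: ŷ = 9 + 3·1 = 12; r = 17 − 12 = 5
x=2: ŷ = 9 + 3·2 = 15; r = 9 − 15 = -6
x=7: ŷ = 9 + 3·7 = 30; r = 31 − 30 = 1
x=10: ŷ = 9 + 3·10 = 39; r = 39 − 39 = 0
SSE = 25 + 36 + 1 + 0 = 62
s = √(62/2) = 5.56776
r/s = 5 / 5.56776 = 0.8980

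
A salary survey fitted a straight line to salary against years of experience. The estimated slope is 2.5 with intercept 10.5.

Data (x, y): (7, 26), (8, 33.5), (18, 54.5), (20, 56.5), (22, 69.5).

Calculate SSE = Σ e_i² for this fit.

x=7: ŷ = 10.5 + 2.5·7 = 28; e = 26 − 28 = -2
x=8: ŷ = 10.5 + 2.5·8 = 30.5; e = 33.5 − 30.5 = 3
x=18: ŷ = 10.5 + 2.5·18 = 55.5; e = 54.5 − 55.5 = -1
x=20: ŷ = 10.5 + 2.5·20 = 60.5; e = 56.5 − 60.5 = -4
x=22: ŷ = 10.5 + 2.5·22 = 65.5; e = 69.5 − 65.5 = 4
SSE = 4 + 9 + 1 + 16 + 16 = 46

SSE = 46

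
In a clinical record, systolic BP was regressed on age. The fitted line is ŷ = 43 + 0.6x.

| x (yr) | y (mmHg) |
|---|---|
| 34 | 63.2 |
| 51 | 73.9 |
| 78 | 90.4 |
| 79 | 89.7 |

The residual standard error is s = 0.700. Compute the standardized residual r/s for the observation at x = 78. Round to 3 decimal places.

0.857

ŷ = 43 + 0.6·78 = 89.8
r = 90.4 − 89.8 = 0.6
r/s = 0.6 / 0.700 = 0.857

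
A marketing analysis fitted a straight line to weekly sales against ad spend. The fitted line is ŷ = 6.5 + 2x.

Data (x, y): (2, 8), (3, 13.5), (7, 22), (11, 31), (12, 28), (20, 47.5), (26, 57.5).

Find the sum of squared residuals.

SSE = 24

x=2: ŷ = 6.5 + 2·2 = 10.5; r = 8 − 10.5 = -2.5
x=3: ŷ = 6.5 + 2·3 = 12.5; r = 13.5 − 12.5 = 1
x=7: ŷ = 6.5 + 2·7 = 20.5; r = 22 − 20.5 = 1.5
x=11: ŷ = 6.5 + 2·11 = 28.5; r = 31 − 28.5 = 2.5
x=12: ŷ = 6.5 + 2·12 = 30.5; r = 28 − 30.5 = -2.5
x=20: ŷ = 6.5 + 2·20 = 46.5; r = 47.5 − 46.5 = 1
x=26: ŷ = 6.5 + 2·26 = 58.5; r = 57.5 − 58.5 = -1
SSE = 6.25 + 1 + 2.25 + 6.25 + 6.25 + 1 + 1 = 24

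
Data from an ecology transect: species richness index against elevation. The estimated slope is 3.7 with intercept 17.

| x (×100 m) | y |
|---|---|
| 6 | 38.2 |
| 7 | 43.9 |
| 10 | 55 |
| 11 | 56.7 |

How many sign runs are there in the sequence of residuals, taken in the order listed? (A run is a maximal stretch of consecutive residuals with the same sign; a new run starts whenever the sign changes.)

3 runs

x=6: ŷ = 17 + 3.7·6 = 39.2; e = 38.2 − 39.2 = -1
x=7: ŷ = 17 + 3.7·7 = 42.9; e = 43.9 − 42.9 = 1
x=10: ŷ = 17 + 3.7·10 = 54; e = 55 − 54 = 1
x=11: ŷ = 17 + 3.7·11 = 57.7; e = 56.7 − 57.7 = -1
Signs: − + + −
Runs: −×1, +×2, −×1 → 3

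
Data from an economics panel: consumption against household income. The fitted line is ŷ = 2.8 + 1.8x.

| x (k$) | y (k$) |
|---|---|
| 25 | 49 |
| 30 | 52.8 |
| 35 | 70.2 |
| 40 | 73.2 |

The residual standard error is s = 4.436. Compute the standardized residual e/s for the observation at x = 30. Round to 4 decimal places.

-0.9017

ŷ = 2.8 + 1.8·30 = 56.8
e = 52.8 − 56.8 = -4
e/s = -4 / 4.436 = -0.9017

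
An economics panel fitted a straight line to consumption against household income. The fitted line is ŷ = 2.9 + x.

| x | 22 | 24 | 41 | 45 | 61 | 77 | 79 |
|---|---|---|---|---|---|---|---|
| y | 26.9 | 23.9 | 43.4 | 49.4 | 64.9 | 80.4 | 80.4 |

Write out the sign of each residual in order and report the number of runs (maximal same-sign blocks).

x=22: ŷ = 2.9 + 22 = 24.9; r = 26.9 − 24.9 = 2
x=24: ŷ = 2.9 + 24 = 26.9; r = 23.9 − 26.9 = -3
x=41: ŷ = 2.9 + 41 = 43.9; r = 43.4 − 43.9 = -0.5
x=45: ŷ = 2.9 + 45 = 47.9; r = 49.4 − 47.9 = 1.5
x=61: ŷ = 2.9 + 61 = 63.9; r = 64.9 − 63.9 = 1
x=77: ŷ = 2.9 + 77 = 79.9; r = 80.4 − 79.9 = 0.5
x=79: ŷ = 2.9 + 79 = 81.9; r = 80.4 − 81.9 = -1.5
Signs: + − − + + + −
Runs: +×1, −×2, +×3, −×1 → 4

4 runs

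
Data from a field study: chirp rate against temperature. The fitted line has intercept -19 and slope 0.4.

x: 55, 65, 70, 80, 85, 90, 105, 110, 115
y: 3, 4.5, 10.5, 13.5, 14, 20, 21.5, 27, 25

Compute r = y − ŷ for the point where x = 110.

r = 2

ŷ = -19 + 0.4·110 = 25
r = 27 − 25 = 2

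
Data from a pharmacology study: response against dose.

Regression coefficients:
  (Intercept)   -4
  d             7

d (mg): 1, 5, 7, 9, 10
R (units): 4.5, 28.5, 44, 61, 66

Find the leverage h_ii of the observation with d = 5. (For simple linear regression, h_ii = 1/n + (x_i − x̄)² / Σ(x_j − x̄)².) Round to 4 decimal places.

h = 0.2383

d̄ = (1 + 5 + 7 + 9 + 10)/5 = 6.4
Σ(d − d̄)² = 29.16 + 1.96 + 0.36 + 6.76 + 12.96 = 51.2
h = 1/5 + (-1.4)²/51.2 = 0.2 + 0.0382813 = 0.2383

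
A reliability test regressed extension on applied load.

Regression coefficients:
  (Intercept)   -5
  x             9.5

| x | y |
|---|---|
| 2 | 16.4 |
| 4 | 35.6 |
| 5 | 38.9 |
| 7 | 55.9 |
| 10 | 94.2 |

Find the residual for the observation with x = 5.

ŷ = -5 + 9.5·5 = 42.5
e = 38.9 − 42.5 = -3.6

e = -3.6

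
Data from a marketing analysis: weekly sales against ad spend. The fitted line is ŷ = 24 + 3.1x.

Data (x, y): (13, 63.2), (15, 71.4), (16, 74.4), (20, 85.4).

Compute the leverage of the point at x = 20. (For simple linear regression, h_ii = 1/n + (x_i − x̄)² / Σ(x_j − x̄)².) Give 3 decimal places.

x̄ = (13 + 15 + 16 + 20)/4 = 16
Σ(x − x̄)² = 9 + 1 + 0 + 16 = 26
h = 1/4 + (4)²/26 = 0.25 + 0.615385 = 0.865

h = 0.865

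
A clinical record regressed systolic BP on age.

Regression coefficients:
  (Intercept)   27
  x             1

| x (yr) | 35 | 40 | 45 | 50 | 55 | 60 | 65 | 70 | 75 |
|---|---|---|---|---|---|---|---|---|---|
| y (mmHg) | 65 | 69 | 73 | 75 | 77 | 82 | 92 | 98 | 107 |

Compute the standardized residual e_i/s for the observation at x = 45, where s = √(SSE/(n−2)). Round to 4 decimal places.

0.2729

x=35: ŷ = 27 + 35 = 62; e = 65 − 62 = 3
x=40: ŷ = 27 + 40 = 67; e = 69 − 67 = 2
x=45: ŷ = 27 + 45 = 72; e = 73 − 72 = 1
x=50: ŷ = 27 + 50 = 77; e = 75 − 77 = -2
x=55: ŷ = 27 + 55 = 82; e = 77 − 82 = -5
x=60: ŷ = 27 + 60 = 87; e = 82 − 87 = -5
x=65: ŷ = 27 + 65 = 92; e = 92 − 92 = 0
x=70: ŷ = 27 + 70 = 97; e = 98 − 97 = 1
x=75: ŷ = 27 + 75 = 102; e = 107 − 102 = 5
SSE = 9 + 4 + 1 + 4 + 25 + 25 + 0 + 1 + 25 = 94
s = √(94/7) = 3.6645
e/s = 1 / 3.6645 = 0.2729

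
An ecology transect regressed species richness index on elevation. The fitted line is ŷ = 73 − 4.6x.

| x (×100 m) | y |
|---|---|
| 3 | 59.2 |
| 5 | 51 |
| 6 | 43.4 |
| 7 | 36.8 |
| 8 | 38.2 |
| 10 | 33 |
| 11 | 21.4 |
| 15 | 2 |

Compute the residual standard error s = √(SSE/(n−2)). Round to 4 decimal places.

s = 3.3166

x=3: ŷ = 73 − 4.6·3 = 59.2; e = 59.2 − 59.2 = 0
x=5: ŷ = 73 − 4.6·5 = 50; e = 51 − 50 = 1
x=6: ŷ = 73 − 4.6·6 = 45.4; e = 43.4 − 45.4 = -2
x=7: ŷ = 73 − 4.6·7 = 40.8; e = 36.8 − 40.8 = -4
x=8: ŷ = 73 − 4.6·8 = 36.2; e = 38.2 − 36.2 = 2
x=10: ŷ = 73 − 4.6·10 = 27; e = 33 − 27 = 6
x=11: ŷ = 73 − 4.6·11 = 22.4; e = 21.4 − 22.4 = -1
x=15: ŷ = 73 − 4.6·15 = 4; e = 2 − 4 = -2
SSE = 0 + 1 + 4 + 16 + 4 + 36 + 1 + 4 = 66
s = √(66/6) = √11 ≈ 3.3166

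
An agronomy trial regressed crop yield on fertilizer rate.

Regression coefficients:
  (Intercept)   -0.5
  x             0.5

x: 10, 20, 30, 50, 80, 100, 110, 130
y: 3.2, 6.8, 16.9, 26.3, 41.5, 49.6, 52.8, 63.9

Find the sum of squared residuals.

x=10: ŷ = -0.5 + 0.5·10 = 4.5; e = 3.2 − 4.5 = -1.3
x=20: ŷ = -0.5 + 0.5·20 = 9.5; e = 6.8 − 9.5 = -2.7
x=30: ŷ = -0.5 + 0.5·30 = 14.5; e = 16.9 − 14.5 = 2.4
x=50: ŷ = -0.5 + 0.5·50 = 24.5; e = 26.3 − 24.5 = 1.8
x=80: ŷ = -0.5 + 0.5·80 = 39.5; e = 41.5 − 39.5 = 2
x=100: ŷ = -0.5 + 0.5·100 = 49.5; e = 49.6 − 49.5 = 0.1
x=110: ŷ = -0.5 + 0.5·110 = 54.5; e = 52.8 − 54.5 = -1.7
x=130: ŷ = -0.5 + 0.5·130 = 64.5; e = 63.9 − 64.5 = -0.6
SSE = 1.69 + 7.29 + 5.76 + 3.24 + 4 + 0.01 + 2.89 + 0.36 = 25.24

SSE = 25.24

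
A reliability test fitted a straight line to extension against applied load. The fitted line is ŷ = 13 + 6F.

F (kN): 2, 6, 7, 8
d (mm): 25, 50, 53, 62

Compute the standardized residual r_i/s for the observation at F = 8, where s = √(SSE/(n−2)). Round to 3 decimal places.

0.577

F=2: ŷ = 13 + 6·2 = 25; r = 25 − 25 = 0
F=6: ŷ = 13 + 6·6 = 49; r = 50 − 49 = 1
F=7: ŷ = 13 + 6·7 = 55; r = 53 − 55 = -2
F=8: ŷ = 13 + 6·8 = 61; r = 62 − 61 = 1
SSE = 0 + 1 + 4 + 1 = 6
s = √(6/2) = 1.73205
r/s = 1 / 1.73205 = 0.577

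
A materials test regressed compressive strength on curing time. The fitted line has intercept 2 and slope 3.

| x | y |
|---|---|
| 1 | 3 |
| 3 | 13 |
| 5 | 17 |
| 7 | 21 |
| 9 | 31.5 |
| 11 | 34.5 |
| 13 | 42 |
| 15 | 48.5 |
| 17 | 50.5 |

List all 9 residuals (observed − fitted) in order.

-2, 2, 0, -2, 2.5, -0.5, 1, 1.5, -2.5

x=1: ŷ = 2 + 3·1 = 5; r = 3 − 5 = -2
x=3: ŷ = 2 + 3·3 = 11; r = 13 − 11 = 2
x=5: ŷ = 2 + 3·5 = 17; r = 17 − 17 = 0
x=7: ŷ = 2 + 3·7 = 23; r = 21 − 23 = -2
x=9: ŷ = 2 + 3·9 = 29; r = 31.5 − 29 = 2.5
x=11: ŷ = 2 + 3·11 = 35; r = 34.5 − 35 = -0.5
x=13: ŷ = 2 + 3·13 = 41; r = 42 − 41 = 1
x=15: ŷ = 2 + 3·15 = 47; r = 48.5 − 47 = 1.5
x=17: ŷ = 2 + 3·17 = 53; r = 50.5 − 53 = -2.5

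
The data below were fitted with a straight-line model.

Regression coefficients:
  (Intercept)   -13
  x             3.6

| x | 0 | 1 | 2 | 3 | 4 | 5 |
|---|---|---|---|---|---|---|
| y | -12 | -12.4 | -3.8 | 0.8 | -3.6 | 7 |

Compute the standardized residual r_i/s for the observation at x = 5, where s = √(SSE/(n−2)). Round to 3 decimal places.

x=0: ŷ = -13 + 3.6·0 = -13; r = -12 − (-13) = 1
x=1: ŷ = -13 + 3.6·1 = -9.4; r = -12.4 − (-9.4) = -3
x=2: ŷ = -13 + 3.6·2 = -5.8; r = -3.8 − (-5.8) = 2
x=3: ŷ = -13 + 3.6·3 = -2.2; r = 0.8 − (-2.2) = 3
x=4: ŷ = -13 + 3.6·4 = 1.4; r = -3.6 − 1.4 = -5
x=5: ŷ = -13 + 3.6·5 = 5; r = 7 − 5 = 2
SSE = 1 + 9 + 4 + 9 + 25 + 4 = 52
s = √(52/4) = 3.60555
r/s = 2 / 3.60555 = 0.555

0.555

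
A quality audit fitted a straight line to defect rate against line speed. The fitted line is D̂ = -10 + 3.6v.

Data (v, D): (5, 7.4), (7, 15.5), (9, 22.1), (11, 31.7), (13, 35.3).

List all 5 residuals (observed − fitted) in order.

-0.6, 0.3, -0.3, 2.1, -1.5

v=5: D̂ = -10 + 3.6·5 = 8; r = 7.4 − 8 = -0.6
v=7: D̂ = -10 + 3.6·7 = 15.2; r = 15.5 − 15.2 = 0.3
v=9: D̂ = -10 + 3.6·9 = 22.4; r = 22.1 − 22.4 = -0.3
v=11: D̂ = -10 + 3.6·11 = 29.6; r = 31.7 − 29.6 = 2.1
v=13: D̂ = -10 + 3.6·13 = 36.8; r = 35.3 − 36.8 = -1.5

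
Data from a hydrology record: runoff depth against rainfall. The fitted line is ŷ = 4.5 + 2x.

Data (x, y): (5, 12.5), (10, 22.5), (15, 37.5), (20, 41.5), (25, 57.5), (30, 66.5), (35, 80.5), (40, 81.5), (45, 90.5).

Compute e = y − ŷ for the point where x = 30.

e = 2

ŷ = 4.5 + 2·30 = 64.5
e = 66.5 − 64.5 = 2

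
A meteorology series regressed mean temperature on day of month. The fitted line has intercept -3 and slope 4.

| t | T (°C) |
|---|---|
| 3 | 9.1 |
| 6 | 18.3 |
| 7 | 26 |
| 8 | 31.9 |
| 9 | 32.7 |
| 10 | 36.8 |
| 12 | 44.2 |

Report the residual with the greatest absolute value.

t=3: ŷ = -3 + 4·3 = 9; e = 9.1 − 9 = 0.1
t=6: ŷ = -3 + 4·6 = 21; e = 18.3 − 21 = -2.7
t=7: ŷ = -3 + 4·7 = 25; e = 26 − 25 = 1
t=8: ŷ = -3 + 4·8 = 29; e = 31.9 − 29 = 2.9
t=9: ŷ = -3 + 4·9 = 33; e = 32.7 − 33 = -0.3
t=10: ŷ = -3 + 4·10 = 37; e = 36.8 − 37 = -0.2
t=12: ŷ = -3 + 4·12 = 45; e = 44.2 − 45 = -0.8
Largest |e| is 2.9 at t = 8, residual 2.9.

e = 2.9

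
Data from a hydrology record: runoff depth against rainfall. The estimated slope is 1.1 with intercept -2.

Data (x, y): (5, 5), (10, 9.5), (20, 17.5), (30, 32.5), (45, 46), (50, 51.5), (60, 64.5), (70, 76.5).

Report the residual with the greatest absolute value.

x=5: ŷ = -2 + 1.1·5 = 3.5; r = 5 − 3.5 = 1.5
x=10: ŷ = -2 + 1.1·10 = 9; r = 9.5 − 9 = 0.5
x=20: ŷ = -2 + 1.1·20 = 20; r = 17.5 − 20 = -2.5
x=30: ŷ = -2 + 1.1·30 = 31; r = 32.5 − 31 = 1.5
x=45: ŷ = -2 + 1.1·45 = 47.5; r = 46 − 47.5 = -1.5
x=50: ŷ = -2 + 1.1·50 = 53; r = 51.5 − 53 = -1.5
x=60: ŷ = -2 + 1.1·60 = 64; r = 64.5 − 64 = 0.5
x=70: ŷ = -2 + 1.1·70 = 75; r = 76.5 − 75 = 1.5
Largest |r| is 2.5 at x = 20, residual -2.5.

r = -2.5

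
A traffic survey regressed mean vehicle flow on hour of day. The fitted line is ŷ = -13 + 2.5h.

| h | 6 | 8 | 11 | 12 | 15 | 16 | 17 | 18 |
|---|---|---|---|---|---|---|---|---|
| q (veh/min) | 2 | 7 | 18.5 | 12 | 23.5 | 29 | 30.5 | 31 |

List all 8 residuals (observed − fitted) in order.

0, 0, 4, -5, -1, 2, 1, -1

h=6: ŷ = -13 + 2.5·6 = 2; e = 2 − 2 = 0
h=8: ŷ = -13 + 2.5·8 = 7; e = 7 − 7 = 0
h=11: ŷ = -13 + 2.5·11 = 14.5; e = 18.5 − 14.5 = 4
h=12: ŷ = -13 + 2.5·12 = 17; e = 12 − 17 = -5
h=15: ŷ = -13 + 2.5·15 = 24.5; e = 23.5 − 24.5 = -1
h=16: ŷ = -13 + 2.5·16 = 27; e = 29 − 27 = 2
h=17: ŷ = -13 + 2.5·17 = 29.5; e = 30.5 − 29.5 = 1
h=18: ŷ = -13 + 2.5·18 = 32; e = 31 − 32 = -1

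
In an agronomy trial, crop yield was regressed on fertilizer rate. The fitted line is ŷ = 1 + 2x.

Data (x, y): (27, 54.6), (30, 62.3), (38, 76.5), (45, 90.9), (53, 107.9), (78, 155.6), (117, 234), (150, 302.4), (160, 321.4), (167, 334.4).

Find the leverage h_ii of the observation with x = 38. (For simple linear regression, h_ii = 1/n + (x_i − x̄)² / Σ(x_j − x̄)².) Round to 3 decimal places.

h = 0.182

x̄ = (27 + 30 + 38 + 45 + 53 + 78 + 117 + 150 + 160 + 167)/10 = 86.5
Σ(x − x̄)² = 3540.25 + 3192.25 + 2352.25 + 1722.25 + 1122.25 + 72.25 + 930.25 + 4032.25 + 5402.25 + 6480.25 = 28846.5
h = 1/10 + (-48.5)²/28846.5 = 0.1 + 0.0815437 = 0.182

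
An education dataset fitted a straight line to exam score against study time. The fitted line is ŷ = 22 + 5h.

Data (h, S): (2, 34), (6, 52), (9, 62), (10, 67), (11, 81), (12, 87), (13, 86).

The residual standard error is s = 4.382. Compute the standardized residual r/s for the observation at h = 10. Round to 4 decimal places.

-1.1410

ŷ = 22 + 5·10 = 72
r = 67 − 72 = -5
r/s = -5 / 4.382 = -1.1410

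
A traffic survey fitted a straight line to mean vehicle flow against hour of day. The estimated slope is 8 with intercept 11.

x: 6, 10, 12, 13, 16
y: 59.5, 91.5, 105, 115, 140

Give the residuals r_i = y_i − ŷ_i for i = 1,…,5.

x=6: ŷ = 11 + 8·6 = 59; r = 59.5 − 59 = 0.5
x=10: ŷ = 11 + 8·10 = 91; r = 91.5 − 91 = 0.5
x=12: ŷ = 11 + 8·12 = 107; r = 105 − 107 = -2
x=13: ŷ = 11 + 8·13 = 115; r = 115 − 115 = 0
x=16: ŷ = 11 + 8·16 = 139; r = 140 − 139 = 1

0.5, 0.5, -2, 0, 1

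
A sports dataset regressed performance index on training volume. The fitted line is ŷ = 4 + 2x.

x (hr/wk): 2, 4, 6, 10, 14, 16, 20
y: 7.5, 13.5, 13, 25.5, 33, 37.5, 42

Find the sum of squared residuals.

SSE = 21

x=2: ŷ = 4 + 2·2 = 8; e = 7.5 − 8 = -0.5
x=4: ŷ = 4 + 2·4 = 12; e = 13.5 − 12 = 1.5
x=6: ŷ = 4 + 2·6 = 16; e = 13 − 16 = -3
x=10: ŷ = 4 + 2·10 = 24; e = 25.5 − 24 = 1.5
x=14: ŷ = 4 + 2·14 = 32; e = 33 − 32 = 1
x=16: ŷ = 4 + 2·16 = 36; e = 37.5 − 36 = 1.5
x=20: ŷ = 4 + 2·20 = 44; e = 42 − 44 = -2
SSE = 0.25 + 2.25 + 9 + 2.25 + 1 + 2.25 + 4 = 21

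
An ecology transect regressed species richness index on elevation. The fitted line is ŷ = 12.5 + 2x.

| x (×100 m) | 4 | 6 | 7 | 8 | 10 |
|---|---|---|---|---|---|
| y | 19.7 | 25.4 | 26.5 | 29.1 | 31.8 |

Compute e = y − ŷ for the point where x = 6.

e = 0.9

ŷ = 12.5 + 2·6 = 24.5
e = 25.4 − 24.5 = 0.9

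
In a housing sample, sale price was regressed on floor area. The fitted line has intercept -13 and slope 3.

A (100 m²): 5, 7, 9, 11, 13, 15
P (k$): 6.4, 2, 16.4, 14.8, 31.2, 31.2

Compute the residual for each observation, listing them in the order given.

A=5: ŷ = -13 + 3·5 = 2; r = 6.4 − 2 = 4.4
A=7: ŷ = -13 + 3·7 = 8; r = 2 − 8 = -6
A=9: ŷ = -13 + 3·9 = 14; r = 16.4 − 14 = 2.4
A=11: ŷ = -13 + 3·11 = 20; r = 14.8 − 20 = -5.2
A=13: ŷ = -13 + 3·13 = 26; r = 31.2 − 26 = 5.2
A=15: ŷ = -13 + 3·15 = 32; r = 31.2 − 32 = -0.8

4.4, -6, 2.4, -5.2, 5.2, -0.8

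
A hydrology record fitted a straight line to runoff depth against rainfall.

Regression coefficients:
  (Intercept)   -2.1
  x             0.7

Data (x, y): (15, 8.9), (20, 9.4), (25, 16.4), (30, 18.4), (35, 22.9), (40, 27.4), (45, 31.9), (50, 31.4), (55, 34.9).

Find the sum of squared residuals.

SSE = 21

x=15: ŷ = -2.1 + 0.7·15 = 8.4; e = 8.9 − 8.4 = 0.5
x=20: ŷ = -2.1 + 0.7·20 = 11.9; e = 9.4 − 11.9 = -2.5
x=25: ŷ = -2.1 + 0.7·25 = 15.4; e = 16.4 − 15.4 = 1
x=30: ŷ = -2.1 + 0.7·30 = 18.9; e = 18.4 − 18.9 = -0.5
x=35: ŷ = -2.1 + 0.7·35 = 22.4; e = 22.9 − 22.4 = 0.5
x=40: ŷ = -2.1 + 0.7·40 = 25.9; e = 27.4 − 25.9 = 1.5
x=45: ŷ = -2.1 + 0.7·45 = 29.4; e = 31.9 − 29.4 = 2.5
x=50: ŷ = -2.1 + 0.7·50 = 32.9; e = 31.4 − 32.9 = -1.5
x=55: ŷ = -2.1 + 0.7·55 = 36.4; e = 34.9 − 36.4 = -1.5
SSE = 0.25 + 6.25 + 1 + 0.25 + 0.25 + 2.25 + 6.25 + 2.25 + 2.25 = 21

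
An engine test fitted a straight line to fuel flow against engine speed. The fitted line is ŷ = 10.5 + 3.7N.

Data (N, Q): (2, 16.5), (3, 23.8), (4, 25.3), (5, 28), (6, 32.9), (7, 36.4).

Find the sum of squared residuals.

N=2: ŷ = 10.5 + 3.7·2 = 17.9; e = 16.5 − 17.9 = -1.4
N=3: ŷ = 10.5 + 3.7·3 = 21.6; e = 23.8 − 21.6 = 2.2
N=4: ŷ = 10.5 + 3.7·4 = 25.3; e = 25.3 − 25.3 = 0
N=5: ŷ = 10.5 + 3.7·5 = 29; e = 28 − 29 = -1
N=6: ŷ = 10.5 + 3.7·6 = 32.7; e = 32.9 − 32.7 = 0.2
N=7: ŷ = 10.5 + 3.7·7 = 36.4; e = 36.4 − 36.4 = 0
SSE = 1.96 + 4.84 + 0 + 1 + 0.04 + 0 = 7.84

SSE = 7.84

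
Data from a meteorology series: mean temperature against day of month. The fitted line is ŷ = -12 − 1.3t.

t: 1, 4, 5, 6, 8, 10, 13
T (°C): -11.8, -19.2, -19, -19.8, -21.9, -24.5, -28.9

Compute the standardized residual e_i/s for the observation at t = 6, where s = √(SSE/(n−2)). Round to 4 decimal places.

0.0000

t=1: ŷ = -12 − 1.3·1 = -13.3; e = -11.8 − (-13.3) = 1.5
t=4: ŷ = -12 − 1.3·4 = -17.2; e = -19.2 − (-17.2) = -2
t=5: ŷ = -12 − 1.3·5 = -18.5; e = -19 − (-18.5) = -0.5
t=6: ŷ = -12 − 1.3·6 = -19.8; e = -19.8 − (-19.8) = 0
t=8: ŷ = -12 − 1.3·8 = -22.4; e = -21.9 − (-22.4) = 0.5
t=10: ŷ = -12 − 1.3·10 = -25; e = -24.5 − (-25) = 0.5
t=13: ŷ = -12 − 1.3·13 = -28.9; e = -28.9 − (-28.9) = 0
SSE = 2.25 + 4 + 0.25 + 0 + 0.25 + 0.25 + 0 = 7
s = √(7/5) = 1.18322
e/s = 0 / 1.18322 = 0.0000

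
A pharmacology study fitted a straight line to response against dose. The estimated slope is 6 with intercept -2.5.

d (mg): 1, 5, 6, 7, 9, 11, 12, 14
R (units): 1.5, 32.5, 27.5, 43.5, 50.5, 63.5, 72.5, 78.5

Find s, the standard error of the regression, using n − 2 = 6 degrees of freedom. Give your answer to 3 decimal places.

d=1: R̂ = -2.5 + 6·1 = 3.5; e = 1.5 − 3.5 = -2
d=5: R̂ = -2.5 + 6·5 = 27.5; e = 32.5 − 27.5 = 5
d=6: R̂ = -2.5 + 6·6 = 33.5; e = 27.5 − 33.5 = -6
d=7: R̂ = -2.5 + 6·7 = 39.5; e = 43.5 − 39.5 = 4
d=9: R̂ = -2.5 + 6·9 = 51.5; e = 50.5 − 51.5 = -1
d=11: R̂ = -2.5 + 6·11 = 63.5; e = 63.5 − 63.5 = 0
d=12: R̂ = -2.5 + 6·12 = 69.5; e = 72.5 − 69.5 = 3
d=14: R̂ = -2.5 + 6·14 = 81.5; e = 78.5 − 81.5 = -3
SSE = 4 + 25 + 36 + 16 + 1 + 0 + 9 + 9 = 100
s = √(100/6) = √16.6667 ≈ 4.082

s = 4.082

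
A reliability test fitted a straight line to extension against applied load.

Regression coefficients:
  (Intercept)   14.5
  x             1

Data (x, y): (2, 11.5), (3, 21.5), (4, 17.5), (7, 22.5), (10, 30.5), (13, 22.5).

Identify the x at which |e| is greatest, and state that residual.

x = 10, e = 6

x=2: ŷ = 14.5 + 2 = 16.5; e = 11.5 − 16.5 = -5
x=3: ŷ = 14.5 + 3 = 17.5; e = 21.5 − 17.5 = 4
x=4: ŷ = 14.5 + 4 = 18.5; e = 17.5 − 18.5 = -1
x=7: ŷ = 14.5 + 7 = 21.5; e = 22.5 − 21.5 = 1
x=10: ŷ = 14.5 + 10 = 24.5; e = 30.5 − 24.5 = 6
x=13: ŷ = 14.5 + 13 = 27.5; e = 22.5 − 27.5 = -5
Largest |e| is 6 at x = 10, residual 6.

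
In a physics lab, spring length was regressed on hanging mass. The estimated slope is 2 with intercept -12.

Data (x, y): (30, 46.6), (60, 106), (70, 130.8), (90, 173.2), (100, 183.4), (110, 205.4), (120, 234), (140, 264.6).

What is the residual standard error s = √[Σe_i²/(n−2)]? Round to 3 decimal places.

s = 4.403

x=30: ŷ = -12 + 2·30 = 48; e = 46.6 − 48 = -1.4
x=60: ŷ = -12 + 2·60 = 108; e = 106 − 108 = -2
x=70: ŷ = -12 + 2·70 = 128; e = 130.8 − 128 = 2.8
x=90: ŷ = -12 + 2·90 = 168; e = 173.2 − 168 = 5.2
x=100: ŷ = -12 + 2·100 = 188; e = 183.4 − 188 = -4.6
x=110: ŷ = -12 + 2·110 = 208; e = 205.4 − 208 = -2.6
x=120: ŷ = -12 + 2·120 = 228; e = 234 − 228 = 6
x=140: ŷ = -12 + 2·140 = 268; e = 264.6 − 268 = -3.4
SSE = 1.96 + 4 + 7.84 + 27.04 + 21.16 + 6.76 + 36 + 11.56 = 116.32
s = √(116.32/6) = √19.3867 ≈ 4.403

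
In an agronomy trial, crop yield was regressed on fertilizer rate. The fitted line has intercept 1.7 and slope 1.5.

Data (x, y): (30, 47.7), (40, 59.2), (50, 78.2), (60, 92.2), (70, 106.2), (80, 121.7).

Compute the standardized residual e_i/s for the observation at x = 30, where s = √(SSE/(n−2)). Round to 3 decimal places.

0.632

x=30: ŷ = 1.7 + 1.5·30 = 46.7; e = 47.7 − 46.7 = 1
x=40: ŷ = 1.7 + 1.5·40 = 61.7; e = 59.2 − 61.7 = -2.5
x=50: ŷ = 1.7 + 1.5·50 = 76.7; e = 78.2 − 76.7 = 1.5
x=60: ŷ = 1.7 + 1.5·60 = 91.7; e = 92.2 − 91.7 = 0.5
x=70: ŷ = 1.7 + 1.5·70 = 106.7; e = 106.2 − 106.7 = -0.5
x=80: ŷ = 1.7 + 1.5·80 = 121.7; e = 121.7 − 121.7 = 0
SSE = 1 + 6.25 + 2.25 + 0.25 + 0.25 + 0 = 10
s = √(10/4) = 1.58114
e/s = 1 / 1.58114 = 0.632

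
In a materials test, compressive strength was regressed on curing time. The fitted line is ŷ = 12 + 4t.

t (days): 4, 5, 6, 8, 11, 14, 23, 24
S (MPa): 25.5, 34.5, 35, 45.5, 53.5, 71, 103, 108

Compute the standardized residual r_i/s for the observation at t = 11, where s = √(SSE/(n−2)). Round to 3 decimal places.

-1.083

t=4: ŷ = 12 + 4·4 = 28; r = 25.5 − 28 = -2.5
t=5: ŷ = 12 + 4·5 = 32; r = 34.5 − 32 = 2.5
t=6: ŷ = 12 + 4·6 = 36; r = 35 − 36 = -1
t=8: ŷ = 12 + 4·8 = 44; r = 45.5 − 44 = 1.5
t=11: ŷ = 12 + 4·11 = 56; r = 53.5 − 56 = -2.5
t=14: ŷ = 12 + 4·14 = 68; r = 71 − 68 = 3
t=23: ŷ = 12 + 4·23 = 104; r = 103 − 104 = -1
t=24: ŷ = 12 + 4·24 = 108; r = 108 − 108 = 0
SSE = 6.25 + 6.25 + 1 + 2.25 + 6.25 + 9 + 1 + 0 = 32
s = √(32/6) = 2.3094
r/s = -2.5 / 2.3094 = -1.083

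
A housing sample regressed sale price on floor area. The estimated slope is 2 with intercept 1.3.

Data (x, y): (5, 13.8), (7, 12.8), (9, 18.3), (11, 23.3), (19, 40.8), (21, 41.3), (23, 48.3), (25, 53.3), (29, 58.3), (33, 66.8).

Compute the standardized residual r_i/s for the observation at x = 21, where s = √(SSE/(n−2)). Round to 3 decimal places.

x=5: ŷ = 1.3 + 2·5 = 11.3; r = 13.8 − 11.3 = 2.5
x=7: ŷ = 1.3 + 2·7 = 15.3; r = 12.8 − 15.3 = -2.5
x=9: ŷ = 1.3 + 2·9 = 19.3; r = 18.3 − 19.3 = -1
x=11: ŷ = 1.3 + 2·11 = 23.3; r = 23.3 − 23.3 = 0
x=19: ŷ = 1.3 + 2·19 = 39.3; r = 40.8 − 39.3 = 1.5
x=21: ŷ = 1.3 + 2·21 = 43.3; r = 41.3 − 43.3 = -2
x=23: ŷ = 1.3 + 2·23 = 47.3; r = 48.3 − 47.3 = 1
x=25: ŷ = 1.3 + 2·25 = 51.3; r = 53.3 − 51.3 = 2
x=29: ŷ = 1.3 + 2·29 = 59.3; r = 58.3 − 59.3 = -1
x=33: ŷ = 1.3 + 2·33 = 67.3; r = 66.8 − 67.3 = -0.5
SSE = 6.25 + 6.25 + 1 + 0 + 2.25 + 4 + 1 + 4 + 1 + 0.25 = 26
s = √(26/8) = 1.80278
r/s = -2 / 1.80278 = -1.109

-1.109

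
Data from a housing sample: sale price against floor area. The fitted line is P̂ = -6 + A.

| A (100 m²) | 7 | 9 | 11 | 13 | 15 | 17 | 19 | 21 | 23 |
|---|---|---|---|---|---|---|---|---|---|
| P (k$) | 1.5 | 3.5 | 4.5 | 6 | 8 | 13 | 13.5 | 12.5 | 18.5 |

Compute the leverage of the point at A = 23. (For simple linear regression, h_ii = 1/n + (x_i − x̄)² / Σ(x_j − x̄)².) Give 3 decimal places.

h = 0.378

Ā = (7 + 9 + 11 + 13 + 15 + 17 + 19 + 21 + 23)/9 = 15
Σ(A − Ā)² = 64 + 36 + 16 + 4 + 0 + 4 + 16 + 36 + 64 = 240
h = 1/9 + (8)²/240 = 0.111111 + 0.266667 = 0.378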